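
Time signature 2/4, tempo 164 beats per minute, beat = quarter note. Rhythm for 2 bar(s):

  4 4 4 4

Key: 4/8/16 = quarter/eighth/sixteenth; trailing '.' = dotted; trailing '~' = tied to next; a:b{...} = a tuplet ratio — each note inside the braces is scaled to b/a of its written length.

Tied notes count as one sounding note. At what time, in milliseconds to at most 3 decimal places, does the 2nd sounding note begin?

1. 0.0ms @ 0 + 365.854ms (1)
2. 365.854ms @ 1 + 365.854ms (1)
3. 731.707ms @ 2 + 365.854ms (1)
4. 1097.561ms @ 3 + 365.854ms (1)

note 2 onset = 1b = 365.854ms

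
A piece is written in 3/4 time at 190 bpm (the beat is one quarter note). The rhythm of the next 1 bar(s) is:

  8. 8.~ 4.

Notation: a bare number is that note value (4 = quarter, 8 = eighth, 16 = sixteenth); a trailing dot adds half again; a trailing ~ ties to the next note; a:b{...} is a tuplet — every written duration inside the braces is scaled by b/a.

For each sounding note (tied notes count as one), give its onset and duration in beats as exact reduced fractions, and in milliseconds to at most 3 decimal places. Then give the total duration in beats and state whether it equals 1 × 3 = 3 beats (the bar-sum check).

1) 0.0ms=0b +236.842ms=3/4b
2) 236.842ms=3/4b +710.526ms=9/4b
Σ=3b of 3 (190bpm 3/4) — PASS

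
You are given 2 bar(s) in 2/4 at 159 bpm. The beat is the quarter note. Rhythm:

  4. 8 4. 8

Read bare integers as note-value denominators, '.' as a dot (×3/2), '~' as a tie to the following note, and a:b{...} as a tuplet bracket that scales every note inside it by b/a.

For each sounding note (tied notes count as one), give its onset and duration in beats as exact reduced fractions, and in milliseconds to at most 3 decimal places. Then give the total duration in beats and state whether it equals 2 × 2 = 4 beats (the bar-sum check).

1) 0.0ms=0b +566.038ms=3/2b
2) 566.038ms=3/2b +188.679ms=1/2b
3) 754.717ms=2b +566.038ms=3/2b
4) 1320.755ms=7/2b +188.679ms=1/2b
Σ=4b of 4 (159bpm 2/4) — PASS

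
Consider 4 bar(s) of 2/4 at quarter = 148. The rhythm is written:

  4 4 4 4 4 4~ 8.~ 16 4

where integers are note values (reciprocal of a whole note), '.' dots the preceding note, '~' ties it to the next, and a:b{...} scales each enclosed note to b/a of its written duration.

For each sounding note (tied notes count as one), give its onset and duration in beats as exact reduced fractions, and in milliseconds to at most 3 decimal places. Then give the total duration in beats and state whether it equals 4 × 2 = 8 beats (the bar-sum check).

1) 0.0ms=0b +405.405ms=1b
2) 405.405ms=1b +405.405ms=1b
3) 810.811ms=2b +405.405ms=1b
4) 1216.216ms=3b +405.405ms=1b
5) 1621.622ms=4b +405.405ms=1b
6) 2027.027ms=5b +810.811ms=2b
7) 2837.838ms=7b +405.405ms=1b
Σ=8b of 8 (148bpm 2/4) — PASS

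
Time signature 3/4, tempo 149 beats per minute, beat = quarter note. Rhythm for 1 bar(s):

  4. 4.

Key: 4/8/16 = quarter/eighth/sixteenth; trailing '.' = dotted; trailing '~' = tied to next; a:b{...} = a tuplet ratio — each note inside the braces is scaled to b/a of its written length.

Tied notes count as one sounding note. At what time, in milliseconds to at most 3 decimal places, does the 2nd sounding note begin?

note 2 onset = 3/2b = 604.027ms

1. 0.0ms @ 0 + 604.027ms (3/2)
2. 604.027ms @ 3/2 + 604.027ms (3/2)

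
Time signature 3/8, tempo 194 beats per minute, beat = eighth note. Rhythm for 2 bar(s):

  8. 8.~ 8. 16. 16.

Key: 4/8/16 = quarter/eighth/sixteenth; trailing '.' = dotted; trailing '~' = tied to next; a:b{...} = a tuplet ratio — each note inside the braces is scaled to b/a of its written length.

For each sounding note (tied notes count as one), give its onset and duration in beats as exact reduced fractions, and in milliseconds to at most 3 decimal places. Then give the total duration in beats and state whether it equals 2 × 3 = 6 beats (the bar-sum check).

1) 0.0ms=0b +463.918ms=3/2b
2) 463.918ms=3/2b +927.835ms=3b
3) 1391.753ms=9/2b +231.959ms=3/4b
4) 1623.711ms=21/4b +231.959ms=3/4b
Σ=6b of 6 (194bpm 3/8) — PASS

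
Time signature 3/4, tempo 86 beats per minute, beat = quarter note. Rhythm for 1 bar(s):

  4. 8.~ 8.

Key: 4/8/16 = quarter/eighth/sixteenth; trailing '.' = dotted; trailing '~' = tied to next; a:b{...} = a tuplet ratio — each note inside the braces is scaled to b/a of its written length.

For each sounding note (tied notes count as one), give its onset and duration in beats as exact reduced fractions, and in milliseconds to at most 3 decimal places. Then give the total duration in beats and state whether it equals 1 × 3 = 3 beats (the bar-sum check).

1) 0.0ms=0b +1046.512ms=3/2b
2) 1046.512ms=3/2b +1046.512ms=3/2b
Σ=3b of 3 (86bpm 3/4) — PASS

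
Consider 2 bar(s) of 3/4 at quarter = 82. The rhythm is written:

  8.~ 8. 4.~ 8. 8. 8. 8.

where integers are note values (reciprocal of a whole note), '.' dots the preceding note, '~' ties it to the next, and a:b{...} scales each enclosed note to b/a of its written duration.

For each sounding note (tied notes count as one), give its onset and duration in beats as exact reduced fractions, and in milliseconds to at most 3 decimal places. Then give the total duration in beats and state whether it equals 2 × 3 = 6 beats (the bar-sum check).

1) 0.0ms=0b +1097.561ms=3/2b
2) 1097.561ms=3/2b +1646.341ms=9/4b
3) 2743.902ms=15/4b +548.78ms=3/4b
4) 3292.683ms=9/2b +548.78ms=3/4b
5) 3841.463ms=21/4b +548.78ms=3/4b
Σ=6b of 6 (82bpm 3/4) — PASS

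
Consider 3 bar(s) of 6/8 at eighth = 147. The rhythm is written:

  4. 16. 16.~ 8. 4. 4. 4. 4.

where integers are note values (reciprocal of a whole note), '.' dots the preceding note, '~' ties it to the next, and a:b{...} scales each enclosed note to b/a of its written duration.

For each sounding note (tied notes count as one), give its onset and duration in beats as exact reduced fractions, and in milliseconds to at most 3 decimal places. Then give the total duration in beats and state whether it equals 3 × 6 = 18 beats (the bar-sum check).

1) 0.0ms=0b +1224.49ms=3b
2) 1224.49ms=3b +306.122ms=3/4b
3) 1530.612ms=15/4b +918.367ms=9/4b
4) 2448.98ms=6b +1224.49ms=3b
5) 3673.469ms=9b +1224.49ms=3b
6) 4897.959ms=12b +1224.49ms=3b
7) 6122.449ms=15b +1224.49ms=3b
Σ=18b of 18 (147bpm 6/8) — PASS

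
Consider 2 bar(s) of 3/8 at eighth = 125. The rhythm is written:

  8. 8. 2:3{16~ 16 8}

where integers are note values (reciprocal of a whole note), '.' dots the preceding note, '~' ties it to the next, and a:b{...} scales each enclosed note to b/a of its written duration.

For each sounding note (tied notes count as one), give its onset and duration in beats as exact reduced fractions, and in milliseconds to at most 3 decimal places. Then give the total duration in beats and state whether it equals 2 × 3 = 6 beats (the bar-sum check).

1) 0.0ms=0b +720.0ms=3/2b
2) 720.0ms=3/2b +720.0ms=3/2b
3) 1440.0ms=3b +720.0ms=3/2b
4) 2160.0ms=9/2b +720.0ms=3/2b
Σ=6b of 6 (125bpm 3/8) — PASS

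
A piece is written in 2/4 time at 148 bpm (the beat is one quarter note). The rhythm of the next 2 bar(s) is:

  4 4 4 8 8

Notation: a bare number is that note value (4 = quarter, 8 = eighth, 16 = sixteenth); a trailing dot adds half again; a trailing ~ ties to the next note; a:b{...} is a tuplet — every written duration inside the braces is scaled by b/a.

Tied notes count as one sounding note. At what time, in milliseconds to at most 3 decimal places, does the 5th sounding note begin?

note 5 onset = 7/2b = 1418.919ms

1. 0.0ms @ 0 + 405.405ms (1)
2. 405.405ms @ 1 + 405.405ms (1)
3. 810.811ms @ 2 + 405.405ms (1)
4. 1216.216ms @ 3 + 202.703ms (1/2)
5. 1418.919ms @ 7/2 + 202.703ms (1/2)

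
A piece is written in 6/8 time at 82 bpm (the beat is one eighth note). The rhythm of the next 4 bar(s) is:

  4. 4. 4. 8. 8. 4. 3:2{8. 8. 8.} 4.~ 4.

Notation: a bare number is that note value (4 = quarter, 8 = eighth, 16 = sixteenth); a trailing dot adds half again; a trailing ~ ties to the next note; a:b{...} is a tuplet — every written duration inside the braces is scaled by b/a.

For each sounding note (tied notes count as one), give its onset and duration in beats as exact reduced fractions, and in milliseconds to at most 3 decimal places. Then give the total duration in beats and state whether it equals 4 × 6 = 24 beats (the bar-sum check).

1) 0.0ms=0b +2195.122ms=3b
2) 2195.122ms=3b +2195.122ms=3b
3) 4390.244ms=6b +2195.122ms=3b
4) 6585.366ms=9b +1097.561ms=3/2b
5) 7682.927ms=21/2b +1097.561ms=3/2b
6) 8780.488ms=12b +2195.122ms=3b
7) 10975.61ms=15b +731.707ms=1b
8) 11707.317ms=16b +731.707ms=1b
9) 12439.024ms=17b +731.707ms=1b
10) 13170.732ms=18b +4390.244ms=6b
Σ=24b of 24 (82bpm 6/8) — PASS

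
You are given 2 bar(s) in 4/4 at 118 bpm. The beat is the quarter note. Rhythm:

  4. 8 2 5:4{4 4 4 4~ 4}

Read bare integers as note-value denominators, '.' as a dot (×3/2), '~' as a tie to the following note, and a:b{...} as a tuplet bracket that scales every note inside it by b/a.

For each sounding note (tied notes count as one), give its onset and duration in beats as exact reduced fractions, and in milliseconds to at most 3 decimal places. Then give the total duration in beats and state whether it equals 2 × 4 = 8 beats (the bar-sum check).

1) 0.0ms=0b +762.712ms=3/2b
2) 762.712ms=3/2b +254.237ms=1/2b
3) 1016.949ms=2b +1016.949ms=2b
4) 2033.898ms=4b +406.78ms=4/5b
5) 2440.678ms=24/5b +406.78ms=4/5b
6) 2847.458ms=28/5b +406.78ms=4/5b
7) 3254.237ms=32/5b +813.559ms=8/5b
Σ=8b of 8 (118bpm 4/4) — PASS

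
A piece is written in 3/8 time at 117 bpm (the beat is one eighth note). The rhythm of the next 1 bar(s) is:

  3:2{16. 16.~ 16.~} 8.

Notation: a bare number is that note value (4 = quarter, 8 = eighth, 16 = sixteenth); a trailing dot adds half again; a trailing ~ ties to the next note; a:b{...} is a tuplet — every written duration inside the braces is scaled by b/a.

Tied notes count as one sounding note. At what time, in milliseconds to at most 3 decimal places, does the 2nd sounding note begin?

note 2 onset = 1/2b = 256.41ms

1. 0.0ms @ 0 + 256.41ms (1/2)
2. 256.41ms @ 1/2 + 1282.051ms (5/2)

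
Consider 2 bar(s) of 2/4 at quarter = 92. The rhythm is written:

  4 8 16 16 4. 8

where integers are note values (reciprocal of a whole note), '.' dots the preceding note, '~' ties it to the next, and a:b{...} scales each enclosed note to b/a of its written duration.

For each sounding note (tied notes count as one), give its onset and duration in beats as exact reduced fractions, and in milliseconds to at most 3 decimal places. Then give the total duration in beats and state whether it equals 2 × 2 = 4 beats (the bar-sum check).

1) 0.0ms=0b +652.174ms=1b
2) 652.174ms=1b +326.087ms=1/2b
3) 978.261ms=3/2b +163.043ms=1/4b
4) 1141.304ms=7/4b +163.043ms=1/4b
5) 1304.348ms=2b +978.261ms=3/2b
6) 2282.609ms=7/2b +326.087ms=1/2b
Σ=4b of 4 (92bpm 2/4) — PASS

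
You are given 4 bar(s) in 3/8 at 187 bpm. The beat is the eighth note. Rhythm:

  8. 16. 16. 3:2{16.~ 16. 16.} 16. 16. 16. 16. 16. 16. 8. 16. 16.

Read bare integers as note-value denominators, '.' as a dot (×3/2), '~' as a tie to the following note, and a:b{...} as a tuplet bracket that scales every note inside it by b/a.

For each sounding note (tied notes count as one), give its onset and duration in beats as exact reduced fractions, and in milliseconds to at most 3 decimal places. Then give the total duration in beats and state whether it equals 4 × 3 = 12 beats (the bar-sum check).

1) 0.0ms=0b +481.283ms=3/2b
2) 481.283ms=3/2b +240.642ms=3/4b
3) 721.925ms=9/4b +240.642ms=3/4b
4) 962.567ms=3b +320.856ms=1b
5) 1283.422ms=4b +160.428ms=1/2b
6) 1443.85ms=9/2b +240.642ms=3/4b
7) 1684.492ms=21/4b +240.642ms=3/4b
8) 1925.134ms=6b +240.642ms=3/4b
9) 2165.775ms=27/4b +240.642ms=3/4b
10) 2406.417ms=15/2b +240.642ms=3/4b
11) 2647.059ms=33/4b +240.642ms=3/4b
12) 2887.701ms=9b +481.283ms=3/2b
13) 3368.984ms=21/2b +240.642ms=3/4b
14) 3609.626ms=45/4b +240.642ms=3/4b
Σ=12b of 12 (187bpm 3/8) — PASS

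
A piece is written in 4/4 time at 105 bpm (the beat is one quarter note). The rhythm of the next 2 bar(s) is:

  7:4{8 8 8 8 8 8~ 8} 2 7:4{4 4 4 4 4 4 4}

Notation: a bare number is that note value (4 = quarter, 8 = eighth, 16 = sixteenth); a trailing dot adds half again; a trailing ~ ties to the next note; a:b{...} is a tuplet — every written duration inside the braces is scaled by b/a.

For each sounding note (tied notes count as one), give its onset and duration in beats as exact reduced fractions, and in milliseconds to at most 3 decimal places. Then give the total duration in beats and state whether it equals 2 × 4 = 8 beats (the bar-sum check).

1) 0.0ms=0b +163.265ms=2/7b
2) 163.265ms=2/7b +163.265ms=2/7b
3) 326.531ms=4/7b +163.265ms=2/7b
4) 489.796ms=6/7b +163.265ms=2/7b
5) 653.061ms=8/7b +163.265ms=2/7b
6) 816.327ms=10/7b +326.531ms=4/7b
7) 1142.857ms=2b +1142.857ms=2b
8) 2285.714ms=4b +326.531ms=4/7b
9) 2612.245ms=32/7b +326.531ms=4/7b
10) 2938.776ms=36/7b +326.531ms=4/7b
11) 3265.306ms=40/7b +326.531ms=4/7b
12) 3591.837ms=44/7b +326.531ms=4/7b
13) 3918.367ms=48/7b +326.531ms=4/7b
14) 4244.898ms=52/7b +326.531ms=4/7b
Σ=8b of 8 (105bpm 4/4) — PASS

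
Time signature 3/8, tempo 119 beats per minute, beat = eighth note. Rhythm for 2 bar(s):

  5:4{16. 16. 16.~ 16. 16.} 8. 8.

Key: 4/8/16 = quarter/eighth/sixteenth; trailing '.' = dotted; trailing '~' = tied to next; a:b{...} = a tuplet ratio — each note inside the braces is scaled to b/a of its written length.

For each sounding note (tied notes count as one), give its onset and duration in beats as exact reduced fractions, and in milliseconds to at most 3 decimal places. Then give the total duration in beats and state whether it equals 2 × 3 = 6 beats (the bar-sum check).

1) 0.0ms=0b +302.521ms=3/5b
2) 302.521ms=3/5b +302.521ms=3/5b
3) 605.042ms=6/5b +605.042ms=6/5b
4) 1210.084ms=12/5b +302.521ms=3/5b
5) 1512.605ms=3b +756.303ms=3/2b
6) 2268.908ms=9/2b +756.303ms=3/2b
Σ=6b of 6 (119bpm 3/8) — PASS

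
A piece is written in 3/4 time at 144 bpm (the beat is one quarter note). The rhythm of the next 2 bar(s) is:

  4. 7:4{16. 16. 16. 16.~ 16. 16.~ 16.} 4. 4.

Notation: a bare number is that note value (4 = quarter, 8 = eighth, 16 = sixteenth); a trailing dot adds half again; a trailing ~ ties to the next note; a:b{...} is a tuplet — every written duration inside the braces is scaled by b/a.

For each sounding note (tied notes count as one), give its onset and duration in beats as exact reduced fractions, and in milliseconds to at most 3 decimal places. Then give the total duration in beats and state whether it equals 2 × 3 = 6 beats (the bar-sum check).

1) 0.0ms=0b +625.0ms=3/2b
2) 625.0ms=3/2b +89.286ms=3/14b
3) 714.286ms=12/7b +89.286ms=3/14b
4) 803.571ms=27/14b +89.286ms=3/14b
5) 892.857ms=15/7b +178.571ms=3/7b
6) 1071.429ms=18/7b +178.571ms=3/7b
7) 1250.0ms=3b +625.0ms=3/2b
8) 1875.0ms=9/2b +625.0ms=3/2b
Σ=6b of 6 (144bpm 3/4) — PASS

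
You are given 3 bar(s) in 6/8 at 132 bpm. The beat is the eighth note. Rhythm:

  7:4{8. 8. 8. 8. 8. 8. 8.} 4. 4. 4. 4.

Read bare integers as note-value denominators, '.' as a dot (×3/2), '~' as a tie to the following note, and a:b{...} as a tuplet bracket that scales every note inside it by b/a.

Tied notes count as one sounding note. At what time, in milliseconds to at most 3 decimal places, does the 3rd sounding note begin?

1. 0.0ms @ 0 + 389.61ms (6/7)
2. 389.61ms @ 6/7 + 389.61ms (6/7)
3. 779.221ms @ 12/7 + 389.61ms (6/7)
4. 1168.831ms @ 18/7 + 389.61ms (6/7)
5. 1558.442ms @ 24/7 + 389.61ms (6/7)
6. 1948.052ms @ 30/7 + 389.61ms (6/7)
7. 2337.662ms @ 36/7 + 389.61ms (6/7)
8. 2727.273ms @ 6 + 1363.636ms (3)
9. 4090.909ms @ 9 + 1363.636ms (3)
10. 5454.545ms @ 12 + 1363.636ms (3)
11. 6818.182ms @ 15 + 1363.636ms (3)

note 3 onset = 12/7b = 779.221ms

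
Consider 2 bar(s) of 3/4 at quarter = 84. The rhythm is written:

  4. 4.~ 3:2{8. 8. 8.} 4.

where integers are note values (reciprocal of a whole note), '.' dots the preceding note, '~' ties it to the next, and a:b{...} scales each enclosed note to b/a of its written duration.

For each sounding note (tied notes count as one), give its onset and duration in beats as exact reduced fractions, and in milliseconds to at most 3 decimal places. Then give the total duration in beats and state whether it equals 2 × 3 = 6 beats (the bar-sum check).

1) 0.0ms=0b +1071.429ms=3/2b
2) 1071.429ms=3/2b +1428.571ms=2b
3) 2500.0ms=7/2b +357.143ms=1/2b
4) 2857.143ms=4b +357.143ms=1/2b
5) 3214.286ms=9/2b +1071.429ms=3/2b
Σ=6b of 6 (84bpm 3/4) — PASS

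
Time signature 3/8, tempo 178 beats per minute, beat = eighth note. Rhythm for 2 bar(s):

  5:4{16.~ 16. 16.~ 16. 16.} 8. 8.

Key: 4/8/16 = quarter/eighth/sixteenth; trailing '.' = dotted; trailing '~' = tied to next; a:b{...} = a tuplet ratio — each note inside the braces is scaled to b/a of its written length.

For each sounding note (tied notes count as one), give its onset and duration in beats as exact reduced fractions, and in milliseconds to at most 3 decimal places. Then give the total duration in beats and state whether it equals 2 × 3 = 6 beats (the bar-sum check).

1) 0.0ms=0b +404.494ms=6/5b
2) 404.494ms=6/5b +404.494ms=6/5b
3) 808.989ms=12/5b +202.247ms=3/5b
4) 1011.236ms=3b +505.618ms=3/2b
5) 1516.854ms=9/2b +505.618ms=3/2b
Σ=6b of 6 (178bpm 3/8) — PASS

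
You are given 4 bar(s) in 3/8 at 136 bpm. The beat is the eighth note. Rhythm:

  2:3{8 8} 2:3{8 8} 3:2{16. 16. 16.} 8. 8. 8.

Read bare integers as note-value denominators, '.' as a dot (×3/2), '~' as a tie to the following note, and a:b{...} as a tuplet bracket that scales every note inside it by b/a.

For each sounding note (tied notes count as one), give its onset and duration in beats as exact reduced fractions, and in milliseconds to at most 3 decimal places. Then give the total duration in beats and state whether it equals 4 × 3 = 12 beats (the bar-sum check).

1) 0.0ms=0b +661.765ms=3/2b
2) 661.765ms=3/2b +661.765ms=3/2b
3) 1323.529ms=3b +661.765ms=3/2b
4) 1985.294ms=9/2b +661.765ms=3/2b
5) 2647.059ms=6b +220.588ms=1/2b
6) 2867.647ms=13/2b +220.588ms=1/2b
7) 3088.235ms=7b +220.588ms=1/2b
8) 3308.824ms=15/2b +661.765ms=3/2b
9) 3970.588ms=9b +661.765ms=3/2b
10) 4632.353ms=21/2b +661.765ms=3/2b
Σ=12b of 12 (136bpm 3/8) — PASS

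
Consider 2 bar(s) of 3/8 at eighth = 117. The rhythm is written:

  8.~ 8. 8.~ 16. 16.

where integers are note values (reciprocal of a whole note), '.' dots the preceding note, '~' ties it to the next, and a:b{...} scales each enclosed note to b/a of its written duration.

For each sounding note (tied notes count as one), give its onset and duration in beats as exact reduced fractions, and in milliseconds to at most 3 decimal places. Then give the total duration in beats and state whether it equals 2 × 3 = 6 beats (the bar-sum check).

1) 0.0ms=0b +1538.462ms=3b
2) 1538.462ms=3b +1153.846ms=9/4b
3) 2692.308ms=21/4b +384.615ms=3/4b
Σ=6b of 6 (117bpm 3/8) — PASS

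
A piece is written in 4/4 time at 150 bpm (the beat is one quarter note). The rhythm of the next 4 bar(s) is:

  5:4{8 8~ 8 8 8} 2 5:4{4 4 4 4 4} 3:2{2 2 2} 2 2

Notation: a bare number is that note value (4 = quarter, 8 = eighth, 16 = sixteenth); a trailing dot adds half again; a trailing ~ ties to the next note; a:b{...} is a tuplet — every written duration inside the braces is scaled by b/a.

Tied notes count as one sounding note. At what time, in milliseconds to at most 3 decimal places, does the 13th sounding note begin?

note 13 onset = 32/3b = 4266.667ms

1. 0.0ms @ 0 + 160.0ms (2/5)
2. 160.0ms @ 2/5 + 320.0ms (4/5)
3. 480.0ms @ 6/5 + 160.0ms (2/5)
4. 640.0ms @ 8/5 + 160.0ms (2/5)
5. 800.0ms @ 2 + 800.0ms (2)
6. 1600.0ms @ 4 + 320.0ms (4/5)
7. 1920.0ms @ 24/5 + 320.0ms (4/5)
8. 2240.0ms @ 28/5 + 320.0ms (4/5)
9. 2560.0ms @ 32/5 + 320.0ms (4/5)
10. 2880.0ms @ 36/5 + 320.0ms (4/5)
11. 3200.0ms @ 8 + 533.333ms (4/3)
12. 3733.333ms @ 28/3 + 533.333ms (4/3)
13. 4266.667ms @ 32/3 + 533.333ms (4/3)
14. 4800.0ms @ 12 + 800.0ms (2)
15. 5600.0ms @ 14 + 800.0ms (2)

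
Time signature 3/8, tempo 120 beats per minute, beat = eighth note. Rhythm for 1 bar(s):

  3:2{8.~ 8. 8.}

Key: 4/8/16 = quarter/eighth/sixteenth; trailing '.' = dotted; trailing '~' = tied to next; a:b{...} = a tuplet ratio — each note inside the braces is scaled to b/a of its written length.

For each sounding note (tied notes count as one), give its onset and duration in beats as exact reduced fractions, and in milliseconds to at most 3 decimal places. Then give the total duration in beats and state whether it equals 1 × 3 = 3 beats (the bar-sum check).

1) 0.0ms=0b +1000.0ms=2b
2) 1000.0ms=2b +500.0ms=1b
Σ=3b of 3 (120bpm 3/8) — PASS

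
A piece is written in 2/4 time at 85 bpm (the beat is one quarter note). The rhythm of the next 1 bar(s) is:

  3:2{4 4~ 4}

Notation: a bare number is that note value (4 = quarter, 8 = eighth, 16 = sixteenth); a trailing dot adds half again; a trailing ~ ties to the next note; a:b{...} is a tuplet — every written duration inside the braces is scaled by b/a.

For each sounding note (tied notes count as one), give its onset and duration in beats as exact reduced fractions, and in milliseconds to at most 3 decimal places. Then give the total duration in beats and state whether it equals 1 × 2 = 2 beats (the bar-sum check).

1) 0.0ms=0b +470.588ms=2/3b
2) 470.588ms=2/3b +941.176ms=4/3b
Σ=2b of 2 (85bpm 2/4) — PASS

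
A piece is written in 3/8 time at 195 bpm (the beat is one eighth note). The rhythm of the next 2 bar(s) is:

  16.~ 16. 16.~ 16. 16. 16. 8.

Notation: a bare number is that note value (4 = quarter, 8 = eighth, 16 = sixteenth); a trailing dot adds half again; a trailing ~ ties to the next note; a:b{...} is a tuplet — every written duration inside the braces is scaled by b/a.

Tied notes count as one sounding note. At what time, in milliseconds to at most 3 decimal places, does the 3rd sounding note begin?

note 3 onset = 3b = 923.077ms

1. 0.0ms @ 0 + 461.538ms (3/2)
2. 461.538ms @ 3/2 + 461.538ms (3/2)
3. 923.077ms @ 3 + 230.769ms (3/4)
4. 1153.846ms @ 15/4 + 230.769ms (3/4)
5. 1384.615ms @ 9/2 + 461.538ms (3/2)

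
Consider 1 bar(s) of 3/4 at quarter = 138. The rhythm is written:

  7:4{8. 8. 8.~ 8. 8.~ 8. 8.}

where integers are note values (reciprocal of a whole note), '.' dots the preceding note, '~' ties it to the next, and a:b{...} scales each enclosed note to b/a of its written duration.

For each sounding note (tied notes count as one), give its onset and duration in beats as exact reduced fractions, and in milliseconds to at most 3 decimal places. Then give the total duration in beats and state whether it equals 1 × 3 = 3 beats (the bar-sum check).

1) 0.0ms=0b +186.335ms=3/7b
2) 186.335ms=3/7b +186.335ms=3/7b
3) 372.671ms=6/7b +372.671ms=6/7b
4) 745.342ms=12/7b +372.671ms=6/7b
5) 1118.012ms=18/7b +186.335ms=3/7b
Σ=3b of 3 (138bpm 3/4) — PASS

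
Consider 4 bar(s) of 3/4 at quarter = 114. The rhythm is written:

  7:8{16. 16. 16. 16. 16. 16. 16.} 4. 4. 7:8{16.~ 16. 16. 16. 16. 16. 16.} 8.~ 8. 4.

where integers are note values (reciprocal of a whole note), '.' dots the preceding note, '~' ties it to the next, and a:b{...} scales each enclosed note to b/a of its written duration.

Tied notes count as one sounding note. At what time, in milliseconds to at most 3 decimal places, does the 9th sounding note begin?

1. 0.0ms @ 0 + 225.564ms (3/7)
2. 225.564ms @ 3/7 + 225.564ms (3/7)
3. 451.128ms @ 6/7 + 225.564ms (3/7)
4. 676.692ms @ 9/7 + 225.564ms (3/7)
5. 902.256ms @ 12/7 + 225.564ms (3/7)
6. 1127.82ms @ 15/7 + 225.564ms (3/7)
7. 1353.383ms @ 18/7 + 225.564ms (3/7)
8. 1578.947ms @ 3 + 789.474ms (3/2)
9. 2368.421ms @ 9/2 + 789.474ms (3/2)
10. 3157.895ms @ 6 + 451.128ms (6/7)
11. 3609.023ms @ 48/7 + 225.564ms (3/7)
12. 3834.586ms @ 51/7 + 225.564ms (3/7)
13. 4060.15ms @ 54/7 + 225.564ms (3/7)
14. 4285.714ms @ 57/7 + 225.564ms (3/7)
15. 4511.278ms @ 60/7 + 225.564ms (3/7)
16. 4736.842ms @ 9 + 789.474ms (3/2)
17. 5526.316ms @ 21/2 + 789.474ms (3/2)

note 9 onset = 9/2b = 2368.421ms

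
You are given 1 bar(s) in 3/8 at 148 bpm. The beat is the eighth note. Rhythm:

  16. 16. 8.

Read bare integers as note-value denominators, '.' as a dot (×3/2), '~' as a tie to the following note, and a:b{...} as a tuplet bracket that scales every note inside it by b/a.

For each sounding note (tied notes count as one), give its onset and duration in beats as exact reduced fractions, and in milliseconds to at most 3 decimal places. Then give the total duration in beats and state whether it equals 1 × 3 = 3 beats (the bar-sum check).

1) 0.0ms=0b +304.054ms=3/4b
2) 304.054ms=3/4b +304.054ms=3/4b
3) 608.108ms=3/2b +608.108ms=3/2b
Σ=3b of 3 (148bpm 3/8) — PASS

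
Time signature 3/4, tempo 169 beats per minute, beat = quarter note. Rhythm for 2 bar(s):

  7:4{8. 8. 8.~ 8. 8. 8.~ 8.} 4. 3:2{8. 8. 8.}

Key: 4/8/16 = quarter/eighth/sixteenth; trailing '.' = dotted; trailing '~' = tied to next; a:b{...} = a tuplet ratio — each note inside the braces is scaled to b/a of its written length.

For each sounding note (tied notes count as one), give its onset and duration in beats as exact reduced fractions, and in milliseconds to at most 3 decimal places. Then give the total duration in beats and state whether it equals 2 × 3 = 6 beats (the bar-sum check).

1) 0.0ms=0b +152.156ms=3/7b
2) 152.156ms=3/7b +152.156ms=3/7b
3) 304.311ms=6/7b +304.311ms=6/7b
4) 608.622ms=12/7b +152.156ms=3/7b
5) 760.778ms=15/7b +304.311ms=6/7b
6) 1065.089ms=3b +532.544ms=3/2b
7) 1597.633ms=9/2b +177.515ms=1/2b
8) 1775.148ms=5b +177.515ms=1/2b
9) 1952.663ms=11/2b +177.515ms=1/2b
Σ=6b of 6 (169bpm 3/4) — PASS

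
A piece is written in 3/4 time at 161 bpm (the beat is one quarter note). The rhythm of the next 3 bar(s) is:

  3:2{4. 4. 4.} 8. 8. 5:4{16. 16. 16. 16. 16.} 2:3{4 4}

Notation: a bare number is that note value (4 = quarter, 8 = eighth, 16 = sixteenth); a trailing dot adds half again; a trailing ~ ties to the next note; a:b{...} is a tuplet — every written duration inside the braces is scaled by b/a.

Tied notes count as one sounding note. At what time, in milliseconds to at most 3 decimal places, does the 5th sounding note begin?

1. 0.0ms @ 0 + 372.671ms (1)
2. 372.671ms @ 1 + 372.671ms (1)
3. 745.342ms @ 2 + 372.671ms (1)
4. 1118.012ms @ 3 + 279.503ms (3/4)
5. 1397.516ms @ 15/4 + 279.503ms (3/4)
6. 1677.019ms @ 9/2 + 111.801ms (3/10)
7. 1788.82ms @ 24/5 + 111.801ms (3/10)
8. 1900.621ms @ 51/10 + 111.801ms (3/10)
9. 2012.422ms @ 27/5 + 111.801ms (3/10)
10. 2124.224ms @ 57/10 + 111.801ms (3/10)
11. 2236.025ms @ 6 + 559.006ms (3/2)
12. 2795.031ms @ 15/2 + 559.006ms (3/2)

note 5 onset = 15/4b = 1397.516ms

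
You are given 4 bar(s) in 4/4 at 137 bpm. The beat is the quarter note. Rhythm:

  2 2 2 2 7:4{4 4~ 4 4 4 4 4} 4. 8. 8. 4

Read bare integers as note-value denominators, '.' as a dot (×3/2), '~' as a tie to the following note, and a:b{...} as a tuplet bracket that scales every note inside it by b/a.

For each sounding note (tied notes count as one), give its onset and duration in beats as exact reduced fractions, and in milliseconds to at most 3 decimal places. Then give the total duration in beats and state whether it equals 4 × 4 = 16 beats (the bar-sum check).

1) 0.0ms=0b +875.912ms=2b
2) 875.912ms=2b +875.912ms=2b
3) 1751.825ms=4b +875.912ms=2b
4) 2627.737ms=6b +875.912ms=2b
5) 3503.65ms=8b +250.261ms=4/7b
6) 3753.91ms=60/7b +500.521ms=8/7b
7) 4254.432ms=68/7b +250.261ms=4/7b
8) 4504.692ms=72/7b +250.261ms=4/7b
9) 4754.953ms=76/7b +250.261ms=4/7b
10) 5005.214ms=80/7b +250.261ms=4/7b
11) 5255.474ms=12b +656.934ms=3/2b
12) 5912.409ms=27/2b +328.467ms=3/4b
13) 6240.876ms=57/4b +328.467ms=3/4b
14) 6569.343ms=15b +437.956ms=1b
Σ=16b of 16 (137bpm 4/4) — PASS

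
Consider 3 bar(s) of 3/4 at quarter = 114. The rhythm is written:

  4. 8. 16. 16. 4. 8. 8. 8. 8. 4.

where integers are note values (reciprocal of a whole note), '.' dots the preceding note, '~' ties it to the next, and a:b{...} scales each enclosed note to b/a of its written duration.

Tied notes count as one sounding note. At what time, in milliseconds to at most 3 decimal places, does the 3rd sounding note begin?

1. 0.0ms @ 0 + 789.474ms (3/2)
2. 789.474ms @ 3/2 + 394.737ms (3/4)
3. 1184.211ms @ 9/4 + 197.368ms (3/8)
4. 1381.579ms @ 21/8 + 197.368ms (3/8)
5. 1578.947ms @ 3 + 789.474ms (3/2)
6. 2368.421ms @ 9/2 + 394.737ms (3/4)
7. 2763.158ms @ 21/4 + 394.737ms (3/4)
8. 3157.895ms @ 6 + 394.737ms (3/4)
9. 3552.632ms @ 27/4 + 394.737ms (3/4)
10. 3947.368ms @ 15/2 + 789.474ms (3/2)

note 3 onset = 9/4b = 1184.211ms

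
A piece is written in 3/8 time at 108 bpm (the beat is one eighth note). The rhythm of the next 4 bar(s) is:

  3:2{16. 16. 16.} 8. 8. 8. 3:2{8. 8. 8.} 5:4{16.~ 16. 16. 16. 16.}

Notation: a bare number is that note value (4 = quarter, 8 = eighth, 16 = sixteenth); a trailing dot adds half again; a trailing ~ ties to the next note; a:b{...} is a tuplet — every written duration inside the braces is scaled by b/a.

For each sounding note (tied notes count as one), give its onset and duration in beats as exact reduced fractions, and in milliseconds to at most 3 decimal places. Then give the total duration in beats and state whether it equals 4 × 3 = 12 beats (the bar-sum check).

1) 0.0ms=0b +277.778ms=1/2b
2) 277.778ms=1/2b +277.778ms=1/2b
3) 555.556ms=1b +277.778ms=1/2b
4) 833.333ms=3/2b +833.333ms=3/2b
5) 1666.667ms=3b +833.333ms=3/2b
6) 2500.0ms=9/2b +833.333ms=3/2b
7) 3333.333ms=6b +555.556ms=1b
8) 3888.889ms=7b +555.556ms=1b
9) 4444.444ms=8b +555.556ms=1b
10) 5000.0ms=9b +666.667ms=6/5b
11) 5666.667ms=51/5b +333.333ms=3/5b
12) 6000.0ms=54/5b +333.333ms=3/5b
13) 6333.333ms=57/5b +333.333ms=3/5b
Σ=12b of 12 (108bpm 3/8) — PASS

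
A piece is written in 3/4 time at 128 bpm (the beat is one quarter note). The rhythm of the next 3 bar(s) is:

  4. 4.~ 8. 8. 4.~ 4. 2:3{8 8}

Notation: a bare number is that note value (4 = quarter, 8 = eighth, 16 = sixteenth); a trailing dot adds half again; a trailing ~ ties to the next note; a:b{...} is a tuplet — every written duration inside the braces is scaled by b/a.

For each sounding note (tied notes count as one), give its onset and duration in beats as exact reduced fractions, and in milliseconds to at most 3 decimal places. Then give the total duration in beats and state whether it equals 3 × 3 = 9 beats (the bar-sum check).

1) 0.0ms=0b +703.125ms=3/2b
2) 703.125ms=3/2b +1054.688ms=9/4b
3) 1757.812ms=15/4b +351.562ms=3/4b
4) 2109.375ms=9/2b +1406.25ms=3b
5) 3515.625ms=15/2b +351.562ms=3/4b
6) 3867.188ms=33/4b +351.562ms=3/4b
Σ=9b of 9 (128bpm 3/4) — PASS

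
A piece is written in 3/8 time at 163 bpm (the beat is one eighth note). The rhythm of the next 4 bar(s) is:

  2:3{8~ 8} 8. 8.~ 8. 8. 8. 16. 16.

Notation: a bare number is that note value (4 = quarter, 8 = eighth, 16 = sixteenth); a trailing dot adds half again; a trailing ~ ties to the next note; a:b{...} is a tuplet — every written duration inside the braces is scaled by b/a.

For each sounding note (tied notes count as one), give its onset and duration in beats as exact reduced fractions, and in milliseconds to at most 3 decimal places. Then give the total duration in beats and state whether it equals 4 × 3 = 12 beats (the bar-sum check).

1) 0.0ms=0b +1104.294ms=3b
2) 1104.294ms=3b +552.147ms=3/2b
3) 1656.442ms=9/2b +1104.294ms=3b
4) 2760.736ms=15/2b +552.147ms=3/2b
5) 3312.883ms=9b +552.147ms=3/2b
6) 3865.031ms=21/2b +276.074ms=3/4b
7) 4141.104ms=45/4b +276.074ms=3/4b
Σ=12b of 12 (163bpm 3/8) — PASS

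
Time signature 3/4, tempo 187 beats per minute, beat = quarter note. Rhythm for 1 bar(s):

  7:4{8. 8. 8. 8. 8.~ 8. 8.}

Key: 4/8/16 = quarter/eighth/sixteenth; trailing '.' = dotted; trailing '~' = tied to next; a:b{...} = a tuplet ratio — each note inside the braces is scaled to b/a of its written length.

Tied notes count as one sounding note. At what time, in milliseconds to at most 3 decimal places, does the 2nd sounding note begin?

1. 0.0ms @ 0 + 137.51ms (3/7)
2. 137.51ms @ 3/7 + 137.51ms (3/7)
3. 275.019ms @ 6/7 + 137.51ms (3/7)
4. 412.529ms @ 9/7 + 137.51ms (3/7)
5. 550.038ms @ 12/7 + 275.019ms (6/7)
6. 825.057ms @ 18/7 + 137.51ms (3/7)

note 2 onset = 3/7b = 137.51ms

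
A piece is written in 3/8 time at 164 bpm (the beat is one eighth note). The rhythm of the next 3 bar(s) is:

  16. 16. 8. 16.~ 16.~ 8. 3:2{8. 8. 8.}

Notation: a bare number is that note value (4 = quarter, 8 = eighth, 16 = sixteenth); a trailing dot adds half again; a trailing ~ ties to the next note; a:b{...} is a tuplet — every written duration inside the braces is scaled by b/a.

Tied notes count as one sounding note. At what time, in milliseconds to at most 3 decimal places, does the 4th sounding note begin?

note 4 onset = 3b = 1097.561ms

1. 0.0ms @ 0 + 274.39ms (3/4)
2. 274.39ms @ 3/4 + 274.39ms (3/4)
3. 548.78ms @ 3/2 + 548.78ms (3/2)
4. 1097.561ms @ 3 + 1097.561ms (3)
5. 2195.122ms @ 6 + 365.854ms (1)
6. 2560.976ms @ 7 + 365.854ms (1)
7. 2926.829ms @ 8 + 365.854ms (1)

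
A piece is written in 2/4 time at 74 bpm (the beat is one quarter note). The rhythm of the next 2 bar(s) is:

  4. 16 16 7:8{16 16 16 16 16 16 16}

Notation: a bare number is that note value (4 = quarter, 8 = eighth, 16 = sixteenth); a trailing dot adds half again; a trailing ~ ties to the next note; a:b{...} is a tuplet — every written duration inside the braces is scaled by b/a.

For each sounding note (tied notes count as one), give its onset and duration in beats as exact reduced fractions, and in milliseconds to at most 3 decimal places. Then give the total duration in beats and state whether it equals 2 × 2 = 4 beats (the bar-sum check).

1) 0.0ms=0b +1216.216ms=3/2b
2) 1216.216ms=3/2b +202.703ms=1/4b
3) 1418.919ms=7/4b +202.703ms=1/4b
4) 1621.622ms=2b +231.66ms=2/7b
5) 1853.282ms=16/7b +231.66ms=2/7b
6) 2084.942ms=18/7b +231.66ms=2/7b
7) 2316.602ms=20/7b +231.66ms=2/7b
8) 2548.263ms=22/7b +231.66ms=2/7b
9) 2779.923ms=24/7b +231.66ms=2/7b
10) 3011.583ms=26/7b +231.66ms=2/7b
Σ=4b of 4 (74bpm 2/4) — PASS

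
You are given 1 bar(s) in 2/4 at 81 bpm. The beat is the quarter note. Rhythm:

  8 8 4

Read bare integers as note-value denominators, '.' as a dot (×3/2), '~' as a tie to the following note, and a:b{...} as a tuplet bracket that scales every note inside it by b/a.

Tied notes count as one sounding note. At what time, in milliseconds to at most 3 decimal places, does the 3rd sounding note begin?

1. 0.0ms @ 0 + 370.37ms (1/2)
2. 370.37ms @ 1/2 + 370.37ms (1/2)
3. 740.741ms @ 1 + 740.741ms (1)

note 3 onset = 1b = 740.741ms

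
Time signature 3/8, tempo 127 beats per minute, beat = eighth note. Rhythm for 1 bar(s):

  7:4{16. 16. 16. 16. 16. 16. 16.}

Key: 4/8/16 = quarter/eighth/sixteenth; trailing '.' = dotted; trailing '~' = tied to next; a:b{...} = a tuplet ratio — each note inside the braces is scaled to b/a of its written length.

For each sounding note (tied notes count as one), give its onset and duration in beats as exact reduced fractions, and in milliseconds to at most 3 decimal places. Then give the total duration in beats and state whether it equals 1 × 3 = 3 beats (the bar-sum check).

1) 0.0ms=0b +202.475ms=3/7b
2) 202.475ms=3/7b +202.475ms=3/7b
3) 404.949ms=6/7b +202.475ms=3/7b
4) 607.424ms=9/7b +202.475ms=3/7b
5) 809.899ms=12/7b +202.475ms=3/7b
6) 1012.373ms=15/7b +202.475ms=3/7b
7) 1214.848ms=18/7b +202.475ms=3/7b
Σ=3b of 3 (127bpm 3/8) — PASS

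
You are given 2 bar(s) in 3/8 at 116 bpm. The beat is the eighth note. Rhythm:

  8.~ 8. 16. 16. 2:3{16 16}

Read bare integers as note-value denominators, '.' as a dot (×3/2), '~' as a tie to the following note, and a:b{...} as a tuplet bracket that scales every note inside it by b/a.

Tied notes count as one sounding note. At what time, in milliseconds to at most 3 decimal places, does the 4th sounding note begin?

note 4 onset = 9/2b = 2327.586ms

1. 0.0ms @ 0 + 1551.724ms (3)
2. 1551.724ms @ 3 + 387.931ms (3/4)
3. 1939.655ms @ 15/4 + 387.931ms (3/4)
4. 2327.586ms @ 9/2 + 387.931ms (3/4)
5. 2715.517ms @ 21/4 + 387.931ms (3/4)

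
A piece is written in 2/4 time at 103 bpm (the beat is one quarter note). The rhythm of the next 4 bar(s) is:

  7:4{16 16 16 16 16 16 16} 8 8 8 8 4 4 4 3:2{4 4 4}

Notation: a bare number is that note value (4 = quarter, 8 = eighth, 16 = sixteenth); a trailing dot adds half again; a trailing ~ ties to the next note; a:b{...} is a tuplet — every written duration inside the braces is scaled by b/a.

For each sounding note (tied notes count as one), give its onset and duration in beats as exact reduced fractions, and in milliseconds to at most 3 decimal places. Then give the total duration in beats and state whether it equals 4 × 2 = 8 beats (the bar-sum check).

1) 0.0ms=0b +83.218ms=1/7b
2) 83.218ms=1/7b +83.218ms=1/7b
3) 166.436ms=2/7b +83.218ms=1/7b
4) 249.653ms=3/7b +83.218ms=1/7b
5) 332.871ms=4/7b +83.218ms=1/7b
6) 416.089ms=5/7b +83.218ms=1/7b
7) 499.307ms=6/7b +83.218ms=1/7b
8) 582.524ms=1b +291.262ms=1/2b
9) 873.786ms=3/2b +291.262ms=1/2b
10) 1165.049ms=2b +291.262ms=1/2b
11) 1456.311ms=5/2b +291.262ms=1/2b
12) 1747.573ms=3b +582.524ms=1b
13) 2330.097ms=4b +582.524ms=1b
14) 2912.621ms=5b +582.524ms=1b
15) 3495.146ms=6b +388.35ms=2/3b
16) 3883.495ms=20/3b +388.35ms=2/3b
17) 4271.845ms=22/3b +388.35ms=2/3b
Σ=8b of 8 (103bpm 2/4) — PASS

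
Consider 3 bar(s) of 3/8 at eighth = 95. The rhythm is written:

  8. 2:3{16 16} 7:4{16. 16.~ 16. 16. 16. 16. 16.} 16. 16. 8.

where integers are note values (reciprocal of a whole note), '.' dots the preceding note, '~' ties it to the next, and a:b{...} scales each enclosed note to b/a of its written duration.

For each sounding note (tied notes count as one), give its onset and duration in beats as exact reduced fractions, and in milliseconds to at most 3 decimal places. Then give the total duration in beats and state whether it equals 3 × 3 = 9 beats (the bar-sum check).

1) 0.0ms=0b +947.368ms=3/2b
2) 947.368ms=3/2b +473.684ms=3/4b
3) 1421.053ms=9/4b +473.684ms=3/4b
4) 1894.737ms=3b +270.677ms=3/7b
5) 2165.414ms=24/7b +541.353ms=6/7b
6) 2706.767ms=30/7b +270.677ms=3/7b
7) 2977.444ms=33/7b +270.677ms=3/7b
8) 3248.12ms=36/7b +270.677ms=3/7b
9) 3518.797ms=39/7b +270.677ms=3/7b
10) 3789.474ms=6b +473.684ms=3/4b
11) 4263.158ms=27/4b +473.684ms=3/4b
12) 4736.842ms=15/2b +947.368ms=3/2b
Σ=9b of 9 (95bpm 3/8) — PASS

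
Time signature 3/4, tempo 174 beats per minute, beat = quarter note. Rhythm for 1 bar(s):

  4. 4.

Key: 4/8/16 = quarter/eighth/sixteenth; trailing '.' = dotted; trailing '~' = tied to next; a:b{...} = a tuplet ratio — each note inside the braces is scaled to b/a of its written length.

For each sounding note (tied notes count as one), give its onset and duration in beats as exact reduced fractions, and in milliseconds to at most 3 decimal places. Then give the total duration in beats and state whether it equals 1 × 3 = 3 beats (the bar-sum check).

1) 0.0ms=0b +517.241ms=3/2b
2) 517.241ms=3/2b +517.241ms=3/2b
Σ=3b of 3 (174bpm 3/4) — PASS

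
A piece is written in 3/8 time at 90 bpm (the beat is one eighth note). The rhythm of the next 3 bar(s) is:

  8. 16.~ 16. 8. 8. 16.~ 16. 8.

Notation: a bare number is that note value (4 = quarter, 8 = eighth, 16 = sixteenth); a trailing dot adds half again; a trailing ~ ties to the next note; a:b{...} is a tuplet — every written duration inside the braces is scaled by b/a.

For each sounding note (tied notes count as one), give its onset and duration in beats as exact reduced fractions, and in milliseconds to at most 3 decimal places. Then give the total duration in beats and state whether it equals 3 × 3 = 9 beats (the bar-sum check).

1) 0.0ms=0b +1000.0ms=3/2b
2) 1000.0ms=3/2b +1000.0ms=3/2b
3) 2000.0ms=3b +1000.0ms=3/2b
4) 3000.0ms=9/2b +1000.0ms=3/2b
5) 4000.0ms=6b +1000.0ms=3/2b
6) 5000.0ms=15/2b +1000.0ms=3/2b
Σ=9b of 9 (90bpm 3/8) — PASS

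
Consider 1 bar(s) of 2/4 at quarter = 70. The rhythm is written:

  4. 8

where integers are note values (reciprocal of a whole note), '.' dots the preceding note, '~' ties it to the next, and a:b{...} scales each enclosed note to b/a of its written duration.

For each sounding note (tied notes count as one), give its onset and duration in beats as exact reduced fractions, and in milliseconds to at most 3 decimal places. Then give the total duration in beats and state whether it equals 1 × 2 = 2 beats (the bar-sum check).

1) 0.0ms=0b +1285.714ms=3/2b
2) 1285.714ms=3/2b +428.571ms=1/2b
Σ=2b of 2 (70bpm 2/4) — PASS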